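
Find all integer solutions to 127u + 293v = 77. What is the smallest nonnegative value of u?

259

gcd(293, 127):
  293 = 2*127 + 39
  127 = 3*39 + 10
  39 = 3*10 + 9
  10 = 1*9 + 1
  9 = 9*1
so gcd(293, 127) = 1.
1 divides 77, so solutions exist.
Back-substitute for Bézout coefficients:
  1 = 10 - 1*9
  ... = 127*(30) + 293*(-13)
Scale by 77/1 = 77: (u₀, v₀) = (2310, -1001).
General solution: u = 2310 + 293t, v = -1001 - 127t for integer t.
u ≥ 0: smallest is 2310 mod 293 = 259 (at t = -7), with v = -112.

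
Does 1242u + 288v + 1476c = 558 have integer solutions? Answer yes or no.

gcd(1242, 288):
  1242 = 4×288 + 90
  288 = 3×90 + 18
  90 = 5×18
so gcd(1242, 288) = 18.
gcd(18, 1476) = 18.
18 divides 558, so integer solutions exist.

yes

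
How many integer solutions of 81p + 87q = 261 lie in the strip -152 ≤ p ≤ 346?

17

gcd(87, 81) = 3.
By Bézout, 81*(14) + 87*(-13) = 3.
Particular solution: (0, 3).
General solution: p = 0 + 29t, q = 3 - 27t for integer t.
-152 ≤ 0 + 29t ≤ 346 gives t ∈ [-5, 11], which is 17 values.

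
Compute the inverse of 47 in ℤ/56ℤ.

31

gcd(56, 47) = 1  (56 = 1×47 + 9, 47 = 5×9 + 2, 9 = 4×2 + 1, 2 = 2×1).
Back-substituting, 47×(-25) + 56×(21) = 1.
So 47×-25 ≡ 1 (mod 56), and -25 mod 56 = 31.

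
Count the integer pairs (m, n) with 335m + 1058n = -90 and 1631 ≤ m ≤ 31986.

gcd(1058, 335) = 1.
By Bézout, 335×(499) + 1058×(-158) = 1.
Particular solution: (584, -185).
General solution: m = 584 + 1058t, n = -185 - 335t for integer t.
1631 ≤ 584 + 1058t ≤ 31986 gives t ∈ [1, 29], which is 29 values.

29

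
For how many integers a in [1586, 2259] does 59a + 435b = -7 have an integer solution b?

gcd(435, 59):
  435 = 7·59 + 22
  59 = 2·22 + 15
  22 = 1·15 + 7
  15 = 2·7 + 1
  7 = 7·1
so gcd(435, 59) = 1.
Back-substitute for Bézout coefficients:
  1 = 15 - 2·7
  ... = 59·(59) + 435·(-8)
Scale by -7: particular solution (-413, 56); reduce a mod 435: (22, -3).
General solution: a = 22 + 435t, b = -3 - 59t for integer t.
1586 ≤ 22 + 435t ≤ 2259 gives t ∈ [4, 5], which is 2 values.

2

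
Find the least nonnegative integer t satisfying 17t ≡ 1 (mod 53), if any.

gcd(53, 17) = 1  (53 = 3×17 + 2, 17 = 8×2 + 1, 2 = 2×1).
1 divides 1, so solutions exist.
Back-substituting, 17×(25) + 53×(-8) = 1.
So 17×(25) ≡ 1 (mod 53); multiply by 1: t ≡ 25 (mod 53).
Smallest nonnegative: t = 25 mod 53 = 25.

25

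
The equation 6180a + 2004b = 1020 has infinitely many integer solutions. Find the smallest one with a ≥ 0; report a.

gcd(6180, 2004) = 12.
12 divides 1020, so solutions exist.
By Bézout, 6180*(12) + 2004*(-37) = 12.
Scale by 1020/12 = 85: (a₀, b₀) = (1020, -3145).
General solution: a = 1020 + 167t, b = -3145 - 515t for integer t.
a ≥ 0: smallest is 1020 mod 167 = 18 (at t = -6), with b = -55.

18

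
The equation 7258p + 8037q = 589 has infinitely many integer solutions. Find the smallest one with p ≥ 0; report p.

154

gcd(8037, 7258) = 19  (8037 = 1·7258 + 779, 7258 = 9·779 + 247, 779 = 3·247 + 38, 247 = 6·38 + 19, 38 = 2·19).
19 divides 589, so solutions exist.
Back-substituting, 7258·(196) + 8037·(-177) = 19.
Scale by 589/19 = 31: (p₀, q₀) = (6076, -5487).
General solution: p = 6076 + 423t, q = -5487 - 382t for integer t.
p ≥ 0: smallest is 6076 mod 423 = 154 (at t = -14), with q = -139.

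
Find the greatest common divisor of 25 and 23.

gcd(25, 23) = 1  (25 = 1×23 + 2, 23 = 11×2 + 1, 2 = 2×1).

1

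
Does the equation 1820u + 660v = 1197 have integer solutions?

gcd(1820, 660) = 20  (1820 = 2·660 + 500, 660 = 1·500 + 160, 500 = 3·160 + 20, 160 = 8·20).
20 does not divide 1197 (remainder 17), so no integer solutions.

no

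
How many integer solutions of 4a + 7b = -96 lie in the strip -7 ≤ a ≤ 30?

5

gcd(7, 4) = 1.
By Bézout, 4·(2) + 7·(-1) = 1.
Particular solution: (4, -16).
General solution: a = 4 + 7t, b = -16 - 4t for integer t.
-7 ≤ 4 + 7t ≤ 30 gives t ∈ [-1, 3], which is 5 values.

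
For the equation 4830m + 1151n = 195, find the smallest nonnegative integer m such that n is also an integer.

gcd(4830, 1151) = 1.
1 divides 195, so solutions exist.
By Bézout, 4830×(219) + 1151×(-919) = 1.
Scale by 195/1 = 195: (m₀, n₀) = (42705, -179205).
General solution: m = 42705 + 1151t, n = -179205 - 4830t for integer t.
m ≥ 0: smallest is 42705 mod 1151 = 118 (at t = -37), with n = -495.

118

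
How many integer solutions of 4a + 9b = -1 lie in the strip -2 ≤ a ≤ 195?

gcd(9, 4) = 1  (9 = 2×4 + 1, 4 = 4×1).
Back-substituting, 4×(-2) + 9×(1) = 1.
Scale by -1: particular solution (2, -1); reduce a mod 9: (2, -1).
General solution: a = 2 + 9t, b = -1 - 4t for integer t.
-2 ≤ 2 + 9t ≤ 195 gives t ∈ [0, 21], which is 22 values.

22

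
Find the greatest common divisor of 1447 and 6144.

1

gcd(6144, 1447) = 1  (6144 = 4*1447 + 356, 1447 = 4*356 + 23, 356 = 15*23 + 11, 23 = 2*11 + 1, 11 = 11*1).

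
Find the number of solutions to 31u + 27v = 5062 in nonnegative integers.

6

gcd(31, 27) = 1.
By Bézout, 31×(7) + 27×(-8) = 1.
One solution: (10, 176).
General: u = 10 + 27t, v = 176 - 31t.
u ≥ 0 ⇒ t ≥ 0; v ≥ 0 ⇒ t ≤ 5. So t ∈ [0, 5]: 6 solutions.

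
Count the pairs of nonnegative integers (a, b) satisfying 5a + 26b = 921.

7

gcd(26, 5):
  26 = 5*5 + 1
  5 = 5*1
so gcd(26, 5) = 1.
Back-substitute for Bézout coefficients:
  1 = 26 - 5*5
  ... = 5*(-5) + 26*(1)
Scale by 921: one solution is (-4605, 921). Reduce a mod 26: (23, 31).
General: a = 23 + 26t, b = 31 - 5t.
a ≥ 0 ⇒ t ≥ 0; b ≥ 0 ⇒ t ≤ 6. So t ∈ [0, 6]: 7 solutions.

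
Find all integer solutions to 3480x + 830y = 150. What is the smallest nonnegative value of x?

gcd(3480, 830):
  3480 = 4×830 + 160
  830 = 5×160 + 30
  160 = 5×30 + 10
  30 = 3×10
so gcd(3480, 830) = 10.
10 divides 150, so solutions exist.
Back-substitute for Bézout coefficients:
  10 = 160 - 5×30
  ... = 3480×(26) + 830×(-109)
Scale by 150/10 = 15: (x₀, y₀) = (390, -1635).
General solution: x = 390 + 83t, y = -1635 - 348t for integer t.
x ≥ 0: smallest is 390 mod 83 = 58 (at t = -4), with y = -243.

58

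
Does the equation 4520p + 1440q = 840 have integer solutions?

gcd(4520, 1440) = 40  (4520 = 3·1440 + 200, 1440 = 7·200 + 40, 200 = 5·40).
40 divides 840, so integer solutions exist.

yes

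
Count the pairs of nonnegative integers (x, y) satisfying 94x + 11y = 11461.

gcd(94, 11) = 1  (94 = 8*11 + 6, 11 = 1*6 + 5, 6 = 1*5 + 1, 5 = 5*1).
Back-substituting, 94*(2) + 11*(-17) = 1.
Scale by 11461: one solution is (22922, -194837). Reduce x mod 11: (9, 965).
General: x = 9 + 11t, y = 965 - 94t.
x ≥ 0 ⇒ t ≥ 0; y ≥ 0 ⇒ t ≤ 10. So t ∈ [0, 10]: 11 solutions.

11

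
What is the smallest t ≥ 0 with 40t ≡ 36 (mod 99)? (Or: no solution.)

90

gcd(99, 40):
  99 = 2·40 + 19
  40 = 2·19 + 2
  19 = 9·2 + 1
  2 = 2·1
so gcd(99, 40) = 1.
1 divides 36, so solutions exist.
Back-substitute for Bézout coefficients:
  1 = 19 - 9·2
  ... = 40·(-47) + 99·(19)
So 40·(-47) ≡ 1 (mod 99); multiply by 36: t ≡ -1692 (mod 99).
Smallest nonnegative: t = -1692 mod 99 = 90.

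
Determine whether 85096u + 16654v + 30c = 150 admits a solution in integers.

yes

gcd(85096, 16654):
  85096 = 5·16654 + 1826
  16654 = 9·1826 + 220
  1826 = 8·220 + 66
  220 = 3·66 + 22
  66 = 3·22
so gcd(85096, 16654) = 22.
gcd(22, 30) = 2.
2 divides 150, so integer solutions exist.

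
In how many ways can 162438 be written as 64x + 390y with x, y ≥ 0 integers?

13

gcd(390, 64) = 2.
By Bézout, 64·(-67) + 390·(11) = 2.
One solution: (192, 385).
General: x = 192 + 195t, y = 385 - 32t.
x ≥ 0 ⇒ t ≥ 0; y ≥ 0 ⇒ t ≤ 12. So t ∈ [0, 12]: 13 solutions.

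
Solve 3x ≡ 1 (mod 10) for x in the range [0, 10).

gcd(10, 3):
  10 = 3*3 + 1
  3 = 3*1
so gcd(10, 3) = 1.
Back-substitute for Bézout coefficients:
  1 = 10 - 3*3
  ... = 3*(-3) + 10*(1)
So 3*-3 ≡ 1 (mod 10), and -3 mod 10 = 7.

7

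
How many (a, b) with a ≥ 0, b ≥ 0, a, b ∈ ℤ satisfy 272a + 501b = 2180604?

gcd(501, 272):
  501 = 1·272 + 229
  272 = 1·229 + 43
  229 = 5·43 + 14
  43 = 3·14 + 1
  14 = 14·1
so gcd(501, 272) = 1.
Back-substitute for Bézout coefficients:
  1 = 43 - 3·14
  ... = 272·(35) + 501·(-19)
Scale by 2180604: one solution is (76321140, -41431476). Reduce a mod 501: (303, 4188).
General: a = 303 + 501t, b = 4188 - 272t.
a ≥ 0 ⇒ t ≥ 0; b ≥ 0 ⇒ t ≤ 15. So t ∈ [0, 15]: 16 solutions.

16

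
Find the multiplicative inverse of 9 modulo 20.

gcd(20, 9):
  20 = 2×9 + 2
  9 = 4×2 + 1
  2 = 2×1
so gcd(20, 9) = 1.
Back-substitute for Bézout coefficients:
  1 = 9 - 4×2
  ... = 9×(9) + 20×(-4)
So 9×9 ≡ 1 (mod 20), and 9 mod 20 = 9.

9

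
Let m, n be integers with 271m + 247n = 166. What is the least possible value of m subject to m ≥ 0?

gcd(271, 247) = 1  (271 = 1×247 + 24, 247 = 10×24 + 7, 24 = 3×7 + 3, 7 = 2×3 + 1, 3 = 3×1).
1 divides 166, so solutions exist.
Back-substituting, 271×(-72) + 247×(79) = 1.
Scale by 166/1 = 166: (m₀, n₀) = (-11952, 13114).
General solution: m = -11952 + 247t, n = 13114 - 271t for integer t.
m ≥ 0: smallest is -11952 mod 247 = 151 (at t = 49), with n = -165.

151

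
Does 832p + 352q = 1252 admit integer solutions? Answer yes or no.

no

gcd(832, 352) = 32  (832 = 2·352 + 128, 352 = 2·128 + 96, 128 = 1·96 + 32, 96 = 3·32).
32 does not divide 1252 (remainder 4), so no integer solutions.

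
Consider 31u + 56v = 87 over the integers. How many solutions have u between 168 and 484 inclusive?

gcd(56, 31) = 1.
By Bézout, 31·(-9) + 56·(5) = 1.
Particular solution: (1, 1).
General solution: u = 1 + 56t, v = 1 - 31t for integer t.
168 ≤ 1 + 56t ≤ 484 gives t ∈ [3, 8], which is 6 values.

6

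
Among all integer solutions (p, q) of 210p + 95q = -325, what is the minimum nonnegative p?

gcd(210, 95):
  210 = 2×95 + 20
  95 = 4×20 + 15
  20 = 1×15 + 5
  15 = 3×5
so gcd(210, 95) = 5.
5 divides -325, so solutions exist.
Back-substitute for Bézout coefficients:
  5 = 20 - 1×15
  ... = 210×(5) + 95×(-11)
Scale by -325/5 = -65: (p₀, q₀) = (-325, 715).
General solution: p = -325 + 19t, q = 715 - 42t for integer t.
p ≥ 0: smallest is -325 mod 19 = 17 (at t = 18), with q = -41.

17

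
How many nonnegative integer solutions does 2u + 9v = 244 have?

gcd(9, 2) = 1  (9 = 4·2 + 1, 2 = 2·1).
Back-substituting, 2·(-4) + 9·(1) = 1.
Scale by 244: one solution is (-976, 244). Reduce u mod 9: (5, 26).
General: u = 5 + 9t, v = 26 - 2t.
u ≥ 0 ⇒ t ≥ 0; v ≥ 0 ⇒ t ≤ 13. So t ∈ [0, 13]: 14 solutions.

14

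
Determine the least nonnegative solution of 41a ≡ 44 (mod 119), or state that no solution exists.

gcd(119, 41):
  119 = 2*41 + 37
  41 = 1*37 + 4
  37 = 9*4 + 1
  4 = 4*1
so gcd(119, 41) = 1.
1 divides 44, so solutions exist.
Back-substitute for Bézout coefficients:
  1 = 37 - 9*4
  ... = 41*(-29) + 119*(10)
So 41*(-29) ≡ 1 (mod 119); multiply by 44: a ≡ -1276 (mod 119).
Smallest nonnegative: a = -1276 mod 119 = 33.

33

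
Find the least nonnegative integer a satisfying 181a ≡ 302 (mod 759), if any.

gcd(759, 181):
  759 = 4·181 + 35
  181 = 5·35 + 6
  35 = 5·6 + 5
  6 = 1·5 + 1
  5 = 5·1
so gcd(759, 181) = 1.
1 divides 302, so solutions exist.
Back-substitute for Bézout coefficients:
  1 = 6 - 1·5
  ... = 181·(130) + 759·(-31)
So 181·(130) ≡ 1 (mod 759); multiply by 302: a ≡ 39260 (mod 759).
Smallest nonnegative: a = 39260 mod 759 = 551.

551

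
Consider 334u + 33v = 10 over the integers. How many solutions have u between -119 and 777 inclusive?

gcd(334, 33) = 1  (334 = 10*33 + 4, 33 = 8*4 + 1, 4 = 4*1).
Back-substituting, 334*(-8) + 33*(81) = 1.
Scale by 10: particular solution (-80, 810); reduce u mod 33: (19, -192).
General solution: u = 19 + 33t, v = -192 - 334t for integer t.
-119 ≤ 19 + 33t ≤ 777 gives t ∈ [-4, 22], which is 27 values.

27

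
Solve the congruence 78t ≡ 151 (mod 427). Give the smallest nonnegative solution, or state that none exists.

gcd(427, 78):
  427 = 5·78 + 37
  78 = 2·37 + 4
  37 = 9·4 + 1
  4 = 4·1
so gcd(427, 78) = 1.
1 divides 151, so solutions exist.
Back-substitute for Bézout coefficients:
  1 = 37 - 9·4
  ... = 78·(-104) + 427·(19)
So 78·(-104) ≡ 1 (mod 427); multiply by 151: t ≡ -15704 (mod 427).
Smallest nonnegative: t = -15704 mod 427 = 95.

95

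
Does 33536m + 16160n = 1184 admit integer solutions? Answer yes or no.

gcd(33536, 16160) = 32.
32 divides 1184, so integer solutions exist.

yes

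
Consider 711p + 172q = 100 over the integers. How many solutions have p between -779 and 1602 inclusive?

14

gcd(711, 172) = 1.
By Bézout, 711×(15) + 172×(-62) = 1.
Particular solution: (124, -512).
General solution: p = 124 + 172t, q = -512 - 711t for integer t.
-779 ≤ 124 + 172t ≤ 1602 gives t ∈ [-5, 8], which is 14 values.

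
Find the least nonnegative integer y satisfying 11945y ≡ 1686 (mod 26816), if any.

8742

gcd(26816, 11945) = 1  (26816 = 2*11945 + 2926, 11945 = 4*2926 + 241, 2926 = 12*241 + 34, 241 = 7*34 + 3, 34 = 11*3 + 1, 3 = 3*1).
1 divides 1686, so solutions exist.
Back-substituting, 11945*(-8679) + 26816*(3866) = 1.
So 11945*(-8679) ≡ 1 (mod 26816); multiply by 1686: y ≡ -14632794 (mod 26816).
Smallest nonnegative: y = -14632794 mod 26816 = 8742.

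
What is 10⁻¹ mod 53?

16

gcd(53, 10) = 1  (53 = 5·10 + 3, 10 = 3·3 + 1, 3 = 3·1).
Back-substituting, 10·(16) + 53·(-3) = 1.
So 10·16 ≡ 1 (mod 53), and 16 mod 53 = 16.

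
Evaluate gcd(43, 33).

1

gcd(43, 33):
  43 = 1×33 + 10
  33 = 3×10 + 3
  10 = 3×3 + 1
  3 = 3×1
so gcd(43, 33) = 1.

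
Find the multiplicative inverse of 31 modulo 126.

61

gcd(126, 31) = 1.
By Bézout, 31*(61) + 126*(-15) = 1.
So 31*61 ≡ 1 (mod 126), and 61 mod 126 = 61.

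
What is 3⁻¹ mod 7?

5

gcd(7, 3) = 1  (7 = 2×3 + 1, 3 = 3×1).
Back-substituting, 3×(-2) + 7×(1) = 1.
So 3×-2 ≡ 1 (mod 7), and -2 mod 7 = 5.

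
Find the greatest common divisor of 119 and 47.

1

gcd(119, 47):
  119 = 2*47 + 25
  47 = 1*25 + 22
  25 = 1*22 + 3
  22 = 7*3 + 1
  3 = 3*1
so gcd(119, 47) = 1.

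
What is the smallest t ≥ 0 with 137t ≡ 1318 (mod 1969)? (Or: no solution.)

642

gcd(1969, 137) = 1  (1969 = 14×137 + 51, 137 = 2×51 + 35, 51 = 1×35 + 16, 35 = 2×16 + 3, 16 = 5×3 + 1, 3 = 3×1).
1 divides 1318, so solutions exist.
Back-substituting, 137×(-618) + 1969×(43) = 1.
So 137×(-618) ≡ 1 (mod 1969); multiply by 1318: t ≡ -814524 (mod 1969).
Smallest nonnegative: t = -814524 mod 1969 = 642.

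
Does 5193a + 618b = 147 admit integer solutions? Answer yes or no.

yes

gcd(5193, 618):
  5193 = 8·618 + 249
  618 = 2·249 + 120
  249 = 2·120 + 9
  120 = 13·9 + 3
  9 = 3·3
so gcd(5193, 618) = 3.
3 divides 147, so integer solutions exist.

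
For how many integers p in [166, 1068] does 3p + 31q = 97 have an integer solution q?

29

gcd(31, 3) = 1  (31 = 10·3 + 1, 3 = 3·1).
Back-substituting, 3·(-10) + 31·(1) = 1.
Scale by 97: particular solution (-970, 97); reduce p mod 31: (22, 1).
General solution: p = 22 + 31t, q = 1 - 3t for integer t.
166 ≤ 22 + 31t ≤ 1068 gives t ∈ [5, 33], which is 29 values.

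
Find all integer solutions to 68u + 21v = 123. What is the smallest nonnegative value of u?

12

gcd(68, 21) = 1  (68 = 3*21 + 5, 21 = 4*5 + 1, 5 = 5*1).
1 divides 123, so solutions exist.
Back-substituting, 68*(-4) + 21*(13) = 1.
Scale by 123/1 = 123: (u₀, v₀) = (-492, 1599).
General solution: u = -492 + 21t, v = 1599 - 68t for integer t.
u ≥ 0: smallest is -492 mod 21 = 12 (at t = 24), with v = -33.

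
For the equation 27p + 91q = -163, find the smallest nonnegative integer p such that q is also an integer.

gcd(91, 27):
  91 = 3·27 + 10
  27 = 2·10 + 7
  10 = 1·7 + 3
  7 = 2·3 + 1
  3 = 3·1
so gcd(91, 27) = 1.
1 divides -163, so solutions exist.
Back-substitute for Bézout coefficients:
  1 = 7 - 2·3
  ... = 27·(27) + 91·(-8)
Scale by -163/1 = -163: (p₀, q₀) = (-4401, 1304).
General solution: p = -4401 + 91t, q = 1304 - 27t for integer t.
p ≥ 0: smallest is -4401 mod 91 = 58 (at t = 49), with q = -19.

58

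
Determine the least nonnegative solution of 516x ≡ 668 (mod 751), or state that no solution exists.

566

gcd(751, 516) = 1  (751 = 1×516 + 235, 516 = 2×235 + 46, 235 = 5×46 + 5, 46 = 9×5 + 1, 5 = 5×1).
1 divides 668, so solutions exist.
Back-substituting, 516×(147) + 751×(-101) = 1.
So 516×(147) ≡ 1 (mod 751); multiply by 668: x ≡ 98196 (mod 751).
Smallest nonnegative: x = 98196 mod 751 = 566.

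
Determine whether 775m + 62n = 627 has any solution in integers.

no

gcd(775, 62) = 31.
31 does not divide 627 (remainder 7), so no integer solutions.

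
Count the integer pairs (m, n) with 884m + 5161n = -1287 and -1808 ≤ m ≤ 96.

gcd(5161, 884) = 13  (5161 = 5*884 + 741, 884 = 1*741 + 143, 741 = 5*143 + 26, 143 = 5*26 + 13, 26 = 2*13).
Back-substituting, 884*(181) + 5161*(-31) = 13.
Scale by -99: particular solution (-17919, 3069); reduce m mod 397: (343, -59).
General solution: m = 343 + 397t, n = -59 - 68t for integer t.
-1808 ≤ 343 + 397t ≤ 96 gives t ∈ [-5, -1], which is 5 values.

5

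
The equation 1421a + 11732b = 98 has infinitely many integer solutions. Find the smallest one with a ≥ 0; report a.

gcd(11732, 1421):
  11732 = 8×1421 + 364
  1421 = 3×364 + 329
  364 = 1×329 + 35
  329 = 9×35 + 14
  35 = 2×14 + 7
  14 = 2×7
so gcd(11732, 1421) = 7.
7 divides 98, so solutions exist.
Back-substitute for Bézout coefficients:
  7 = 35 - 2×14
  ... = 1421×(-677) + 11732×(82)
Scale by 98/7 = 14: (a₀, b₀) = (-9478, 1148).
General solution: a = -9478 + 1676t, b = 1148 - 203t for integer t.
a ≥ 0: smallest is -9478 mod 1676 = 578 (at t = 6), with b = -70.

578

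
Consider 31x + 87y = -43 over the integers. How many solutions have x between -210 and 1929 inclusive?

25

gcd(87, 31):
  87 = 2*31 + 25
  31 = 1*25 + 6
  25 = 4*6 + 1
  6 = 6*1
so gcd(87, 31) = 1.
Back-substitute for Bézout coefficients:
  1 = 25 - 4*6
  ... = 31*(-14) + 87*(5)
Scale by -43: particular solution (602, -215); reduce x mod 87: (80, -29).
General solution: x = 80 + 87t, y = -29 - 31t for integer t.
-210 ≤ 80 + 87t ≤ 1929 gives t ∈ [-3, 21], which is 25 values.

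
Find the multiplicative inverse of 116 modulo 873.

143

gcd(873, 116) = 1  (873 = 7×116 + 61, 116 = 1×61 + 55, 61 = 1×55 + 6, 55 = 9×6 + 1, 6 = 6×1).
Back-substituting, 116×(143) + 873×(-19) = 1.
So 116×143 ≡ 1 (mod 873), and 143 mod 873 = 143.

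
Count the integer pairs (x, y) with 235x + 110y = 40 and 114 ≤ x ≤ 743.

gcd(235, 110) = 5.
By Bézout, 235×(-7) + 110×(15) = 5.
Particular solution: (10, -21).
General solution: x = 10 + 22t, y = -21 - 47t for integer t.
114 ≤ 10 + 22t ≤ 743 gives t ∈ [5, 33], which is 29 values.

29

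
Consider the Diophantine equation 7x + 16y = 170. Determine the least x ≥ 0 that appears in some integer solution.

gcd(16, 7) = 1.
1 divides 170, so solutions exist.
By Bézout, 7·(7) + 16·(-3) = 1.
Scale by 170/1 = 170: (x₀, y₀) = (1190, -510).
General solution: x = 1190 + 16t, y = -510 - 7t for integer t.
x ≥ 0: smallest is 1190 mod 16 = 6 (at t = -74), with y = 8.

6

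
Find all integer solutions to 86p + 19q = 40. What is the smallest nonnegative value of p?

gcd(86, 19):
  86 = 4*19 + 10
  19 = 1*10 + 9
  10 = 1*9 + 1
  9 = 9*1
so gcd(86, 19) = 1.
1 divides 40, so solutions exist.
Back-substitute for Bézout coefficients:
  1 = 10 - 1*9
  ... = 86*(2) + 19*(-9)
Scale by 40/1 = 40: (p₀, q₀) = (80, -360).
General solution: p = 80 + 19t, q = -360 - 86t for integer t.
p ≥ 0: smallest is 80 mod 19 = 4 (at t = -4), with q = -16.

4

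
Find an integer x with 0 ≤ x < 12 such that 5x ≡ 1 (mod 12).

5

gcd(12, 5):
  12 = 2·5 + 2
  5 = 2·2 + 1
  2 = 2·1
so gcd(12, 5) = 1.
Back-substitute for Bézout coefficients:
  1 = 5 - 2·2
  ... = 5·(5) + 12·(-2)
So 5·5 ≡ 1 (mod 12), and 5 mod 12 = 5.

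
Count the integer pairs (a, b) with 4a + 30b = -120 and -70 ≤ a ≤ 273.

gcd(30, 4) = 2  (30 = 7*4 + 2, 4 = 2*2).
Back-substituting, 4*(-7) + 30*(1) = 2.
Scale by -60: particular solution (420, -60); reduce a mod 15: (0, -4).
General solution: a = 0 + 15t, b = -4 - 2t for integer t.
-70 ≤ 0 + 15t ≤ 273 gives t ∈ [-4, 18], which is 23 values.

23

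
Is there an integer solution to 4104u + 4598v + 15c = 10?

yes

gcd(4598, 4104) = 38.
gcd(38, 15) = 1.
1 divides 10, so integer solutions exist.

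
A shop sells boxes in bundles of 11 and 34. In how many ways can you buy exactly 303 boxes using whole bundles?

Need nonnegative integers with 11j + 34k = 303.
gcd(11, 34) = 1, and 11·(-3) + 34·(1) = 1.
So (j₀, k₀) = (-909, 303); general j = -909 + 34t, k = 303 - 11t.
j ≥ 0 ⇒ t ≥ 27; k ≥ 0 ⇒ t ≤ 27. That's 1 value of t.

1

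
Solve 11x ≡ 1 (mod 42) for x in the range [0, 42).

23

gcd(42, 11) = 1.
By Bézout, 11×(-19) + 42×(5) = 1.
So 11×-19 ≡ 1 (mod 42), and -19 mod 42 = 23.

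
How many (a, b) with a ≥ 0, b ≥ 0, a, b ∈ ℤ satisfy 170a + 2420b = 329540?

8

gcd(2420, 170):
  2420 = 14*170 + 40
  170 = 4*40 + 10
  40 = 4*10
so gcd(2420, 170) = 10.
Back-substitute for Bézout coefficients:
  10 = 170 - 4*40
  ... = 170*(57) + 2420*(-4)
Scale by 32954: one solution is (1878378, -131816). Reduce a mod 242: (216, 121).
General: a = 216 + 242t, b = 121 - 17t.
a ≥ 0 ⇒ t ≥ 0; b ≥ 0 ⇒ t ≤ 7. So t ∈ [0, 7]: 8 solutions.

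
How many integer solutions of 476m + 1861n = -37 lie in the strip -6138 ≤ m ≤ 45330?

28

gcd(1861, 476) = 1  (1861 = 3·476 + 433, 476 = 1·433 + 43, 433 = 10·43 + 3, 43 = 14·3 + 1, 3 = 3·1).
Back-substituting, 476·(606) + 1861·(-155) = 1.
Scale by -37: particular solution (-22422, 5735); reduce m mod 1861: (1771, -453).
General solution: m = 1771 + 1861t, n = -453 - 476t for integer t.
-6138 ≤ 1771 + 1861t ≤ 45330 gives t ∈ [-4, 23], which is 28 values.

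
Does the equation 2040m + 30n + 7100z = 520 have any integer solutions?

gcd(2040, 30) = 30.
gcd(30, 7100) = 10.
10 divides 520, so integer solutions exist.

yes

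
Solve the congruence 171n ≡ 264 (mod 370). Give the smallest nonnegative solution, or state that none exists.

34

gcd(370, 171) = 1  (370 = 2·171 + 28, 171 = 6·28 + 3, 28 = 9·3 + 1, 3 = 3·1).
1 divides 264, so solutions exist.
Back-substituting, 171·(-119) + 370·(55) = 1.
So 171·(-119) ≡ 1 (mod 370); multiply by 264: n ≡ -31416 (mod 370).
Smallest nonnegative: n = -31416 mod 370 = 34.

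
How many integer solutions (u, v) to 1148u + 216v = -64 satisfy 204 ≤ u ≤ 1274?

gcd(1148, 216) = 4.
By Bézout, 1148·(-19) + 216·(101) = 4.
Particular solution: (34, -181).
General solution: u = 34 + 54t, v = -181 - 287t for integer t.
204 ≤ 34 + 54t ≤ 1274 gives t ∈ [4, 22], which is 19 values.

19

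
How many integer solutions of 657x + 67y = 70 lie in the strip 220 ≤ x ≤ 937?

gcd(657, 67) = 1.
By Bézout, 657×(-31) + 67×(304) = 1.
Particular solution: (41, -401).
General solution: x = 41 + 67t, y = -401 - 657t for integer t.
220 ≤ 41 + 67t ≤ 937 gives t ∈ [3, 13], which is 11 values.

11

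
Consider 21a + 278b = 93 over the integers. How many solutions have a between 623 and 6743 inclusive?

22

gcd(278, 21) = 1  (278 = 13·21 + 5, 21 = 4·5 + 1, 5 = 5·1).
Back-substituting, 21·(53) + 278·(-4) = 1.
Scale by 93: particular solution (4929, -372); reduce a mod 278: (203, -15).
General solution: a = 203 + 278t, b = -15 - 21t for integer t.
623 ≤ 203 + 278t ≤ 6743 gives t ∈ [2, 23], which is 22 values.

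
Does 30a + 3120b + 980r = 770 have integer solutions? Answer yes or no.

yes

gcd(3120, 30) = 30  (3120 = 104×30).
gcd(30, 980) = 10.
10 divides 770, so integer solutions exist.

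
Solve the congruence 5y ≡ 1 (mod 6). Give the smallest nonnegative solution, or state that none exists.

gcd(6, 5):
  6 = 1*5 + 1
  5 = 5*1
so gcd(6, 5) = 1.
1 divides 1, so solutions exist.
Back-substitute for Bézout coefficients:
  1 = 6 - 1*5
  ... = 5*(-1) + 6*(1)
So 5*(-1) ≡ 1 (mod 6); multiply by 1: y ≡ -1 (mod 6).
Smallest nonnegative: y = -1 mod 6 = 5.

5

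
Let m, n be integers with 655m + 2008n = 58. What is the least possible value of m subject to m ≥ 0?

1070

gcd(2008, 655) = 1.
1 divides 58, so solutions exist.
By Bézout, 655×(607) + 2008×(-198) = 1.
Scale by 58/1 = 58: (m₀, n₀) = (35206, -11484).
General solution: m = 35206 + 2008t, n = -11484 - 655t for integer t.
m ≥ 0: smallest is 35206 mod 2008 = 1070 (at t = -17), with n = -349.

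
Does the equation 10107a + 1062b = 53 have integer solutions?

gcd(10107, 1062) = 9.
9 does not divide 53 (remainder 8), so no integer solutions.

no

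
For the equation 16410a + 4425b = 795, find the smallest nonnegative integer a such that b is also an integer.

92

gcd(16410, 4425):
  16410 = 3*4425 + 3135
  4425 = 1*3135 + 1290
  3135 = 2*1290 + 555
  1290 = 2*555 + 180
  555 = 3*180 + 15
  180 = 12*15
so gcd(16410, 4425) = 15.
15 divides 795, so solutions exist.
Back-substitute for Bézout coefficients:
  15 = 555 - 3*180
  ... = 16410*(24) + 4425*(-89)
Scale by 795/15 = 53: (a₀, b₀) = (1272, -4717).
General solution: a = 1272 + 295t, b = -4717 - 1094t for integer t.
a ≥ 0: smallest is 1272 mod 295 = 92 (at t = -4), with b = -341.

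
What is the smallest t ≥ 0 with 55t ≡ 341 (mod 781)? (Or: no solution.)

63

gcd(781, 55):
  781 = 14*55 + 11
  55 = 5*11
so gcd(781, 55) = 11.
11 divides 341, so solutions exist.
Back-substitute for Bézout coefficients:
  11 = 781 - 14*55
  ... = 55*(-14) + 781*(1)
So 55*(-14) ≡ 11 (mod 781); multiply by 31: t ≡ -434 (mod 71).
Smallest nonnegative: t = -434 mod 71 = 63.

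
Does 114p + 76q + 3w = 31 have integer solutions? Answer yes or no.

gcd(114, 76) = 38  (114 = 1*76 + 38, 76 = 2*38).
gcd(38, 3) = 1.
1 divides 31, so integer solutions exist.

yes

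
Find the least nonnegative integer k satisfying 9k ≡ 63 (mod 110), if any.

gcd(110, 9) = 1.
1 divides 63, so solutions exist.
By Bézout, 9*(49) + 110*(-4) = 1.
So 9*(49) ≡ 1 (mod 110); multiply by 63: k ≡ 3087 (mod 110).
Smallest nonnegative: k = 3087 mod 110 = 7.

7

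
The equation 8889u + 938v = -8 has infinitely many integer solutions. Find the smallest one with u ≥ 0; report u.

gcd(8889, 938) = 1.
1 divides -8, so solutions exist.
By Bézout, 8889*(405) + 938*(-3838) = 1.
Scale by -8/1 = -8: (u₀, v₀) = (-3240, 30704).
General solution: u = -3240 + 938t, v = 30704 - 8889t for integer t.
u ≥ 0: smallest is -3240 mod 938 = 512 (at t = 4), with v = -4852.

512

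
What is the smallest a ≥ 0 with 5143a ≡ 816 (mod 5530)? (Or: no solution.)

gcd(5530, 5143) = 1  (5530 = 1×5143 + 387, 5143 = 13×387 + 112, 387 = 3×112 + 51, 112 = 2×51 + 10, 51 = 5×10 + 1, 10 = 10×1).
1 divides 816, so solutions exist.
Back-substituting, 5143×(-543) + 5530×(505) = 1.
So 5143×(-543) ≡ 1 (mod 5530); multiply by 816: a ≡ -443088 (mod 5530).
Smallest nonnegative: a = -443088 mod 5530 = 4842.

4842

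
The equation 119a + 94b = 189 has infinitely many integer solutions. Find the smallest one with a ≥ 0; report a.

79

gcd(119, 94) = 1  (119 = 1·94 + 25, 94 = 3·25 + 19, 25 = 1·19 + 6, 19 = 3·6 + 1, 6 = 6·1).
1 divides 189, so solutions exist.
Back-substituting, 119·(-15) + 94·(19) = 1.
Scale by 189/1 = 189: (a₀, b₀) = (-2835, 3591).
General solution: a = -2835 + 94t, b = 3591 - 119t for integer t.
a ≥ 0: smallest is -2835 mod 94 = 79 (at t = 31), with b = -98.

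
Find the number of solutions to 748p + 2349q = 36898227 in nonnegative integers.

21

gcd(2349, 748) = 1.
By Bézout, 748*(-179) + 2349*(57) = 1.
One solution: (1674, 15175).
General: p = 1674 + 2349t, q = 15175 - 748t.
p ≥ 0 ⇒ t ≥ 0; q ≥ 0 ⇒ t ≤ 20. So t ∈ [0, 20]: 21 solutions.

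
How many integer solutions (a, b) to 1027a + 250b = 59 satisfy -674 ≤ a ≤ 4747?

gcd(1027, 250) = 1  (1027 = 4*250 + 27, 250 = 9*27 + 7, 27 = 3*7 + 6, 7 = 1*6 + 1, 6 = 6*1).
Back-substituting, 1027*(-37) + 250*(152) = 1.
Scale by 59: particular solution (-2183, 8968); reduce a mod 250: (67, -275).
General solution: a = 67 + 250t, b = -275 - 1027t for integer t.
-674 ≤ 67 + 250t ≤ 4747 gives t ∈ [-2, 18], which is 21 values.

21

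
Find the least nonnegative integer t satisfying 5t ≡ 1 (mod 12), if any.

5

gcd(12, 5) = 1.
1 divides 1, so solutions exist.
By Bézout, 5·(5) + 12·(-2) = 1.
So 5·(5) ≡ 1 (mod 12); multiply by 1: t ≡ 5 (mod 12).
Smallest nonnegative: t = 5 mod 12 = 5.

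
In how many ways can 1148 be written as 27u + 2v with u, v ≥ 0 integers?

gcd(27, 2) = 1.
By Bézout, 27×(1) + 2×(-13) = 1.
One solution: (0, 574).
General: u = 0 + 2t, v = 574 - 27t.
u ≥ 0 ⇒ t ≥ 0; v ≥ 0 ⇒ t ≤ 21. So t ∈ [0, 21]: 22 solutions.

22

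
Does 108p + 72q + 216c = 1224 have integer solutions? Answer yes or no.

yes

gcd(108, 72) = 36.
gcd(36, 216) = 36.
36 divides 1224, so integer solutions exist.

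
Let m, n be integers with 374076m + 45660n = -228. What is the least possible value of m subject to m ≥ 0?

2637

gcd(374076, 45660) = 12.
12 divides -228, so solutions exist.
By Bézout, 374076×(462) + 45660×(-3785) = 12.
Scale by -228/12 = -19: (m₀, n₀) = (-8778, 71915).
General solution: m = -8778 + 3805t, n = 71915 - 31173t for integer t.
m ≥ 0: smallest is -8778 mod 3805 = 2637 (at t = 3), with n = -21604.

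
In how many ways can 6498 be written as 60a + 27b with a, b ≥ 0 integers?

gcd(60, 27) = 3.
By Bézout, 60·(-4) + 27·(9) = 3.
One solution: (3, 234).
General: a = 3 + 9t, b = 234 - 20t.
a ≥ 0 ⇒ t ≥ 0; b ≥ 0 ⇒ t ≤ 11. So t ∈ [0, 11]: 12 solutions.

12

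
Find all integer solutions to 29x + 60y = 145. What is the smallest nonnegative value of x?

gcd(60, 29):
  60 = 2×29 + 2
  29 = 14×2 + 1
  2 = 2×1
so gcd(60, 29) = 1.
1 divides 145, so solutions exist.
Back-substitute for Bézout coefficients:
  1 = 29 - 14×2
  ... = 29×(29) + 60×(-14)
Scale by 145/1 = 145: (x₀, y₀) = (4205, -2030).
General solution: x = 4205 + 60t, y = -2030 - 29t for integer t.
x ≥ 0: smallest is 4205 mod 60 = 5 (at t = -70), with y = 0.

5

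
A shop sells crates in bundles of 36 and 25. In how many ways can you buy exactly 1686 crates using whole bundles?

Need nonnegative integers with 36j + 25k = 1686.
gcd(36, 25) = 1, and 36·(-9) + 25·(13) = 1.
So (j₀, k₀) = (-15174, 21918); general j = -15174 + 25t, k = 21918 - 36t.
j ≥ 0 ⇒ t ≥ 607; k ≥ 0 ⇒ t ≤ 608. That's 2 values of t.

2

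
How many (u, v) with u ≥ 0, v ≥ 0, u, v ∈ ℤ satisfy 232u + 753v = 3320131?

19

gcd(753, 232):
  753 = 3*232 + 57
  232 = 4*57 + 4
  57 = 14*4 + 1
  4 = 4*1
so gcd(753, 232) = 1.
Back-substitute for Bézout coefficients:
  1 = 57 - 14*4
  ... = 232*(-185) + 753*(57)
Scale by 3320131: one solution is (-614224235, 189247467). Reduce u mod 753: (124, 4371).
General: u = 124 + 753t, v = 4371 - 232t.
u ≥ 0 ⇒ t ≥ 0; v ≥ 0 ⇒ t ≤ 18. So t ∈ [0, 18]: 19 solutions.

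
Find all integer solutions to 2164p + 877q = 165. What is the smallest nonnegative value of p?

gcd(2164, 877):
  2164 = 2·877 + 410
  877 = 2·410 + 57
  410 = 7·57 + 11
  57 = 5·11 + 2
  11 = 5·2 + 1
  2 = 2·1
so gcd(2164, 877) = 1.
1 divides 165, so solutions exist.
Back-substitute for Bézout coefficients:
  1 = 11 - 5·2
  ... = 2164·(400) + 877·(-987)
Scale by 165/1 = 165: (p₀, q₀) = (66000, -162855).
General solution: p = 66000 + 877t, q = -162855 - 2164t for integer t.
p ≥ 0: smallest is 66000 mod 877 = 225 (at t = -75), with q = -555.

225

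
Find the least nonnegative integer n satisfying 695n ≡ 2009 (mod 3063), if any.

gcd(3063, 695) = 1.
1 divides 2009, so solutions exist.
By Bézout, 695·(-736) + 3063·(167) = 1.
So 695·(-736) ≡ 1 (mod 3063); multiply by 2009: n ≡ -1478624 (mod 3063).
Smallest nonnegative: n = -1478624 mod 3063 = 805.

805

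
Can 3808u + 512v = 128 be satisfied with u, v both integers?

gcd(3808, 512) = 32  (3808 = 7×512 + 224, 512 = 2×224 + 64, 224 = 3×64 + 32, 64 = 2×32).
32 divides 128, so integer solutions exist.

yes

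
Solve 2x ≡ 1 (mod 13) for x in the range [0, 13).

7

gcd(13, 2):
  13 = 6·2 + 1
  2 = 2·1
so gcd(13, 2) = 1.
Back-substitute for Bézout coefficients:
  1 = 13 - 6·2
  ... = 2·(-6) + 13·(1)
So 2·-6 ≡ 1 (mod 13), and -6 mod 13 = 7.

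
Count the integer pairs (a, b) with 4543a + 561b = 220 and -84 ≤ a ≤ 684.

15

gcd(4543, 561) = 11.
By Bézout, 4543*(-10) + 561*(81) = 11.
Particular solution: (4, -32).
General solution: a = 4 + 51t, b = -32 - 413t for integer t.
-84 ≤ 4 + 51t ≤ 684 gives t ∈ [-1, 13], which is 15 values.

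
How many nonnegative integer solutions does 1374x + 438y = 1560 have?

gcd(1374, 438) = 6.
By Bézout, 1374·(22) + 438·(-69) = 6.
One solution: (26, -78).
General: x = 26 + 73t, y = -78 - 229t.
x ≥ 0 ⇒ t ≥ 0; y ≥ 0 ⇒ t ≤ -1. So t ∈ [0, -1]: 0 solutions.

0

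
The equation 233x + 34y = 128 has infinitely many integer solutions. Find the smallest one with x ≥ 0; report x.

22

gcd(233, 34):
  233 = 6×34 + 29
  34 = 1×29 + 5
  29 = 5×5 + 4
  5 = 1×4 + 1
  4 = 4×1
so gcd(233, 34) = 1.
1 divides 128, so solutions exist.
Back-substitute for Bézout coefficients:
  1 = 5 - 1×4
  ... = 233×(-7) + 34×(48)
Scale by 128/1 = 128: (x₀, y₀) = (-896, 6144).
General solution: x = -896 + 34t, y = 6144 - 233t for integer t.
x ≥ 0: smallest is -896 mod 34 = 22 (at t = 27), with y = -147.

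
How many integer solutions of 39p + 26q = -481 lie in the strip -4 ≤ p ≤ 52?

28

gcd(39, 26) = 13.
By Bézout, 39·(1) + 26·(-1) = 13.
Particular solution: (1, -20).
General solution: p = 1 + 2t, q = -20 - 3t for integer t.
-4 ≤ 1 + 2t ≤ 52 gives t ∈ [-2, 25], which is 28 values.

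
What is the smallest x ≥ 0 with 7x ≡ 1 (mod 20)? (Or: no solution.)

gcd(20, 7) = 1  (20 = 2×7 + 6, 7 = 1×6 + 1, 6 = 6×1).
1 divides 1, so solutions exist.
Back-substituting, 7×(3) + 20×(-1) = 1.
So 7×(3) ≡ 1 (mod 20); multiply by 1: x ≡ 3 (mod 20).
Smallest nonnegative: x = 3 mod 20 = 3.

3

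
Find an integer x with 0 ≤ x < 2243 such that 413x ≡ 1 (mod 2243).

315

gcd(2243, 413):
  2243 = 5×413 + 178
  413 = 2×178 + 57
  178 = 3×57 + 7
  57 = 8×7 + 1
  7 = 7×1
so gcd(2243, 413) = 1.
Back-substitute for Bézout coefficients:
  1 = 57 - 8×7
  ... = 413×(315) + 2243×(-58)
So 413×315 ≡ 1 (mod 2243), and 315 mod 2243 = 315.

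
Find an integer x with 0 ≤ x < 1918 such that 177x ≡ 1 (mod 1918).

gcd(1918, 177) = 1  (1918 = 10×177 + 148, 177 = 1×148 + 29, 148 = 5×29 + 3, 29 = 9×3 + 2, 3 = 1×2 + 1, 2 = 2×1).
Back-substituting, 177×(-661) + 1918×(61) = 1.
So 177×-661 ≡ 1 (mod 1918), and -661 mod 1918 = 1257.

1257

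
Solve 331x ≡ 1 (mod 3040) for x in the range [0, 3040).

2691

gcd(3040, 331) = 1  (3040 = 9*331 + 61, 331 = 5*61 + 26, 61 = 2*26 + 9, 26 = 2*9 + 8, 9 = 1*8 + 1, 8 = 8*1).
Back-substituting, 331*(-349) + 3040*(38) = 1.
So 331*-349 ≡ 1 (mod 3040), and -349 mod 3040 = 2691.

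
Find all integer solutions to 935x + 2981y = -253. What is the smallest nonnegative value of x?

gcd(2981, 935) = 11  (2981 = 3×935 + 176, 935 = 5×176 + 55, 176 = 3×55 + 11, 55 = 5×11).
11 divides -253, so solutions exist.
Back-substituting, 935×(-51) + 2981×(16) = 11.
Scale by -253/11 = -23: (x₀, y₀) = (1173, -368).
General solution: x = 1173 + 271t, y = -368 - 85t for integer t.
x ≥ 0: smallest is 1173 mod 271 = 89 (at t = -4), with y = -28.

89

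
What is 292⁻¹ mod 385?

178

gcd(385, 292):
  385 = 1*292 + 93
  292 = 3*93 + 13
  93 = 7*13 + 2
  13 = 6*2 + 1
  2 = 2*1
so gcd(385, 292) = 1.
Back-substitute for Bézout coefficients:
  1 = 13 - 6*2
  ... = 292*(178) + 385*(-135)
So 292*178 ≡ 1 (mod 385), and 178 mod 385 = 178.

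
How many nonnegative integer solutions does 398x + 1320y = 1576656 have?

6

gcd(1320, 398):
  1320 = 3·398 + 126
  398 = 3·126 + 20
  126 = 6·20 + 6
  20 = 3·6 + 2
  6 = 3·2
so gcd(1320, 398) = 2.
Back-substitute for Bézout coefficients:
  2 = 20 - 3·6
  ... = 398·(199) + 1320·(-60)
Scale by 788328: one solution is (156877272, -47299680). Reduce x mod 660: (552, 1028).
General: x = 552 + 660t, y = 1028 - 199t.
x ≥ 0 ⇒ t ≥ 0; y ≥ 0 ⇒ t ≤ 5. So t ∈ [0, 5]: 6 solutions.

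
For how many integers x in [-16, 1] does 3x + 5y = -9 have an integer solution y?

gcd(5, 3) = 1  (5 = 1×3 + 2, 3 = 1×2 + 1, 2 = 2×1).
Back-substituting, 3×(2) + 5×(-1) = 1.
Scale by -9: particular solution (-18, 9); reduce x mod 5: (2, -3).
General solution: x = 2 + 5t, y = -3 - 3t for integer t.
-16 ≤ 2 + 5t ≤ 1 gives t ∈ [-3, -1], which is 3 values.

3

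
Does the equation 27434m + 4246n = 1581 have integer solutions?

no

gcd(27434, 4246) = 22.
22 does not divide 1581 (remainder 19), so no integer solutions.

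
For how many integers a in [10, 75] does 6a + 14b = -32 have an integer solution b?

gcd(14, 6) = 2.
By Bézout, 6·(-2) + 14·(1) = 2.
Particular solution: (4, -4).
General solution: a = 4 + 7t, b = -4 - 3t for integer t.
10 ≤ 4 + 7t ≤ 75 gives t ∈ [1, 10], which is 10 values.

10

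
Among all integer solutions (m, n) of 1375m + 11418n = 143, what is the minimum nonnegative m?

407

gcd(11418, 1375):
  11418 = 8×1375 + 418
  1375 = 3×418 + 121
  418 = 3×121 + 55
  121 = 2×55 + 11
  55 = 5×11
so gcd(11418, 1375) = 11.
11 divides 143, so solutions exist.
Back-substitute for Bézout coefficients:
  11 = 121 - 2×55
  ... = 1375×(191) + 11418×(-23)
Scale by 143/11 = 13: (m₀, n₀) = (2483, -299).
General solution: m = 2483 + 1038t, n = -299 - 125t for integer t.
m ≥ 0: smallest is 2483 mod 1038 = 407 (at t = -2), with n = -49.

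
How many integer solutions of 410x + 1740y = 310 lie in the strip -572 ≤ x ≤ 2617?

19

gcd(1740, 410):
  1740 = 4·410 + 100
  410 = 4·100 + 10
  100 = 10·10
so gcd(1740, 410) = 10.
Back-substitute for Bézout coefficients:
  10 = 410 - 4·100
  ... = 410·(17) + 1740·(-4)
Scale by 31: particular solution (527, -124); reduce x mod 174: (5, -1).
General solution: x = 5 + 174t, y = -1 - 41t for integer t.
-572 ≤ 5 + 174t ≤ 2617 gives t ∈ [-3, 15], which is 19 values.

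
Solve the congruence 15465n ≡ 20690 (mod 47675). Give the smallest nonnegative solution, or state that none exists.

26

gcd(47675, 15465):
  47675 = 3*15465 + 1280
  15465 = 12*1280 + 105
  1280 = 12*105 + 20
  105 = 5*20 + 5
  20 = 4*5
so gcd(47675, 15465) = 5.
5 divides 20690, so solutions exist.
Back-substitute for Bézout coefficients:
  5 = 105 - 5*20
  ... = 15465*(2272) + 47675*(-737)
So 15465*(2272) ≡ 5 (mod 47675); multiply by 4138: n ≡ 9401536 (mod 9535).
Smallest nonnegative: n = 9401536 mod 9535 = 26.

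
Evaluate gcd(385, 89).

1

gcd(385, 89):
  385 = 4·89 + 29
  89 = 3·29 + 2
  29 = 14·2 + 1
  2 = 2·1
so gcd(385, 89) = 1.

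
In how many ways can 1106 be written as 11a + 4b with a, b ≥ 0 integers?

25

gcd(11, 4) = 1  (11 = 2·4 + 3, 4 = 1·3 + 1, 3 = 3·1).
Back-substituting, 11·(-1) + 4·(3) = 1.
Scale by 1106: one solution is (-1106, 3318). Reduce a mod 4: (2, 271).
General: a = 2 + 4t, b = 271 - 11t.
a ≥ 0 ⇒ t ≥ 0; b ≥ 0 ⇒ t ≤ 24. So t ∈ [0, 24]: 25 solutions.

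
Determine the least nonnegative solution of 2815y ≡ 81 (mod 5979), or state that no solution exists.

5259

gcd(5979, 2815) = 1  (5979 = 2·2815 + 349, 2815 = 8·349 + 23, 349 = 15·23 + 4, 23 = 5·4 + 3, 4 = 1·3 + 1, 3 = 3·1).
1 divides 81, so solutions exist.
Back-substituting, 2815·(-1559) + 5979·(734) = 1.
So 2815·(-1559) ≡ 1 (mod 5979); multiply by 81: y ≡ -126279 (mod 5979).
Smallest nonnegative: y = -126279 mod 5979 = 5259.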